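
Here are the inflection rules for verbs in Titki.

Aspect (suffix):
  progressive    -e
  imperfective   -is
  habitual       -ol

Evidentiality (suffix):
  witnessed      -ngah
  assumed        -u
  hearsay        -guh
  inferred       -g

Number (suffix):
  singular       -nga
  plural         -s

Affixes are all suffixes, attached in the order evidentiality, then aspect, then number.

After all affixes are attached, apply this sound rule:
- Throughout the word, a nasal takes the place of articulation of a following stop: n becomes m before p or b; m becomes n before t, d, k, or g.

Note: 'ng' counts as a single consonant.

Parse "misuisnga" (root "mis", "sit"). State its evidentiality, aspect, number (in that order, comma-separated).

Segment: mis-u-is-nga.
evidentiality: -u → assumed.
aspect: -is → imperfective.
number: -nga → singular.

assumed, imperfective, singular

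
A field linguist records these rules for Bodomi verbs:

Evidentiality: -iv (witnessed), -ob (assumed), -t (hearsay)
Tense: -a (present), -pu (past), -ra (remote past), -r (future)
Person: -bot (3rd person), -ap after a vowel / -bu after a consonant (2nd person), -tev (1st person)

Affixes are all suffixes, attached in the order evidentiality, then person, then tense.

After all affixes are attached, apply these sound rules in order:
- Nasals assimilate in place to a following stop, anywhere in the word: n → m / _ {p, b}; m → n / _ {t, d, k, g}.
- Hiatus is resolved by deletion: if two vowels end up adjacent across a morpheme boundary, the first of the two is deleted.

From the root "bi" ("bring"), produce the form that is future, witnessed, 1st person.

Attach evidentiality witnessed -iv → biiv.
Attach person 1st person -tev → biivtev.
Attach tense future -r → biivtevr.
Nasal assimilation: no change.
Apply vowel deletion: biivtevr → bivtevr.

bivtevr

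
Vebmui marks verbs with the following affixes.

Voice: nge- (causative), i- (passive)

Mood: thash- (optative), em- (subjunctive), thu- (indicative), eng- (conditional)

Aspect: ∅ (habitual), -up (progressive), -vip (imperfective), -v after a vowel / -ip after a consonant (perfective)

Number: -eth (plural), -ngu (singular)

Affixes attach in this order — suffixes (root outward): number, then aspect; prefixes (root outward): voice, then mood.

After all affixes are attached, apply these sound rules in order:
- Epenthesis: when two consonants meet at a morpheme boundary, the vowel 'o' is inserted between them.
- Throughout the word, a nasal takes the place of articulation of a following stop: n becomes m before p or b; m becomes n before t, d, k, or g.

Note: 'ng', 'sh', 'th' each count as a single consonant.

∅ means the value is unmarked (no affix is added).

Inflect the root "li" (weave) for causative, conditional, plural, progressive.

engongeliethup

Attach number plural -eth → lieth.
Attach voice causative nge- → ngelieth.
Attach mood conditional eng- → engngelieth.
Attach aspect progressive -up → engngeliethup.
Apply epenthesis: engngeliethup → engongeliethup.
Nasal assimilation: no change.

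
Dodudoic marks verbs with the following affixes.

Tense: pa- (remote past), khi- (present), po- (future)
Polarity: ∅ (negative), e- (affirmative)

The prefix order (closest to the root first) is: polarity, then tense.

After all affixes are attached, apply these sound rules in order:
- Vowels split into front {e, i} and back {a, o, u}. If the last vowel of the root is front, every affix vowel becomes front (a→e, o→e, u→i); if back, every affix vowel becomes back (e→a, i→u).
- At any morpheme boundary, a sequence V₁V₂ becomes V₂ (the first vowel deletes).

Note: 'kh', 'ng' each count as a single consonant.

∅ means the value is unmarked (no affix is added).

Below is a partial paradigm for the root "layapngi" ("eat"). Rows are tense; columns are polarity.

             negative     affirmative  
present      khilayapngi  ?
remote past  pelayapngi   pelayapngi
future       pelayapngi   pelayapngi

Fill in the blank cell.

Attach polarity affirmative e- → elayapngi.
Attach tense present khi- → khielayapngi.
Vowel harmony: no change.
Apply vowel deletion: khielayapngi → khelayapngi.

khelayapngi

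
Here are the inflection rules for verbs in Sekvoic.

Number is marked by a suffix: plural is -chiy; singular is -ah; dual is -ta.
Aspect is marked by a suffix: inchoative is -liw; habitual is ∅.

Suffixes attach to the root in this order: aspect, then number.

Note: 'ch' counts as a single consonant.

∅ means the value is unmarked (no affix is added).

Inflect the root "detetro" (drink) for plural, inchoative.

detetroliwchiy

Attach aspect inchoative -liw → detetroliw.
Attach number plural -chiy → detetroliwchiy.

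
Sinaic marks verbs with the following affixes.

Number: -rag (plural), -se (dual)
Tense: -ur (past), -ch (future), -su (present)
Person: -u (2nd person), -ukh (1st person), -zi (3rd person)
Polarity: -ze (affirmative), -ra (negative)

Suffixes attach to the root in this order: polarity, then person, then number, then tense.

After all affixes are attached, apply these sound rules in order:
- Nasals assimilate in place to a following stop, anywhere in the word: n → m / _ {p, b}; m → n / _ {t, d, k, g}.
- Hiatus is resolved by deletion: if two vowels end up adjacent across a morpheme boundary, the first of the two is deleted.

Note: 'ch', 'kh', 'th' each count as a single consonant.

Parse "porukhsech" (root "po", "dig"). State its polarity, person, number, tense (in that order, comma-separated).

negative, 1st person, dual, future

Segment: po-ra-ukh-se-ch.
polarity: -ra → negative.
person: -ukh → 1st person.
number: -se → dual.
tense: -ch → future.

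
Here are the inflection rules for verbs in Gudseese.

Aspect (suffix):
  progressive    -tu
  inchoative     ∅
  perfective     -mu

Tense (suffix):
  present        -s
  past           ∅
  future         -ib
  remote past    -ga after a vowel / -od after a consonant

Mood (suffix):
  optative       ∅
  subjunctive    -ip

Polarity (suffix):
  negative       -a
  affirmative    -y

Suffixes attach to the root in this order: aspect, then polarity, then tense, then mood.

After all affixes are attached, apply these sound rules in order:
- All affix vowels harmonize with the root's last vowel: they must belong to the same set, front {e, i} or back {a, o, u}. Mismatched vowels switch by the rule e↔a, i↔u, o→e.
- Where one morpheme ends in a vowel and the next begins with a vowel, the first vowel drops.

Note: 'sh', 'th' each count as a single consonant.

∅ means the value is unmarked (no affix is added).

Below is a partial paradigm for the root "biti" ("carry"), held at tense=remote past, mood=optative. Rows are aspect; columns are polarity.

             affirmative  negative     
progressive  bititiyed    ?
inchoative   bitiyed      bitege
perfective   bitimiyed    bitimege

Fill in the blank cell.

Attach aspect progressive -tu → bititu.
Attach polarity negative -a → bititua.
Attach tense remote past -ga (after vowel 'a') → bitituaga.
mood = optative: zero marking, form stays bitituaga.
Apply vowel harmony: bitituaga → bititiege.
Apply vowel deletion: bititiege → bititege.

bititege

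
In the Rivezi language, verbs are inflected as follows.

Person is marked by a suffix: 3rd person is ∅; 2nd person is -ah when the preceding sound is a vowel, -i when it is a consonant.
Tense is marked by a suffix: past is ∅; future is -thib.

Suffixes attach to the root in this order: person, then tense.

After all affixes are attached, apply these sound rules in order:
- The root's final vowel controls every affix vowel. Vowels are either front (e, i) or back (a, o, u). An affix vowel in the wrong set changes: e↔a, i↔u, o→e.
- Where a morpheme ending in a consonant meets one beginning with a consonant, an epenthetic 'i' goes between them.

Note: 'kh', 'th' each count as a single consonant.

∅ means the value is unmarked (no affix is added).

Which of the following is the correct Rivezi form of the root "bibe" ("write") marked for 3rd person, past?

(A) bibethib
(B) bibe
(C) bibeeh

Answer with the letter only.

B

person = 3rd person: zero marking, form stays bibe.
tense = past: zero marking, form stays bibe.
Vowel harmony: no change.
Epenthesis: no change.
So the correct form is bibe, option (B).
(A) bibethib is wrong: it uses future instead of past for tense.
(C) bibeeh is wrong: it uses 2nd person instead of 3rd person for person.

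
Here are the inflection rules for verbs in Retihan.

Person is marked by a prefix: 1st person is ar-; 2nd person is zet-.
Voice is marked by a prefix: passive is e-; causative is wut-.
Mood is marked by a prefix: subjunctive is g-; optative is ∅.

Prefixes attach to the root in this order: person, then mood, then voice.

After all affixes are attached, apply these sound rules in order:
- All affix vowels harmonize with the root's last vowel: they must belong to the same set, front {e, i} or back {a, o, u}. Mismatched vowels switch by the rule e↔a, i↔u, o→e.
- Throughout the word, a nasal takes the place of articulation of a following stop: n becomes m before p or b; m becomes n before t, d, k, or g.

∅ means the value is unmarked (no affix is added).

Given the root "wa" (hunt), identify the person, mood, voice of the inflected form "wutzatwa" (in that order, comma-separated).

2nd person, optative, causative

Segment: wut-zet-wa.
person: zet- → 2nd person.
mood: ∅ → optative.
voice: wut- → causative.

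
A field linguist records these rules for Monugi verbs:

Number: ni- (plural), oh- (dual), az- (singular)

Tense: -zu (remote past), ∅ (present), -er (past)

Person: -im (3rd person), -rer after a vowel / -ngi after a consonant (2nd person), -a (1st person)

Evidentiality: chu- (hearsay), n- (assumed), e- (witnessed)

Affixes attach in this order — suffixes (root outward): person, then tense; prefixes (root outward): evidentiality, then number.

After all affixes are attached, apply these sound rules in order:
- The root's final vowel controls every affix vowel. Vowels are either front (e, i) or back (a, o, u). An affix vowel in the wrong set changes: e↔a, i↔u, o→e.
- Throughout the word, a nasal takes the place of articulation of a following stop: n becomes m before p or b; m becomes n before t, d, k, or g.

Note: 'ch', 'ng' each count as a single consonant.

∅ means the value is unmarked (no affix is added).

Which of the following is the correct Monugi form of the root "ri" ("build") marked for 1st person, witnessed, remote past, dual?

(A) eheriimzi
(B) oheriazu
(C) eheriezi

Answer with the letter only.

C

Attach evidentiality witnessed e- → eri.
Attach number dual oh- → oheri.
Attach person 1st person -a → oheria.
Attach tense remote past -zu → oheriazu.
Apply vowel harmony: oheriazu → eheriezi.
Nasal assimilation: no change.
So the correct form is eheriezi, option (C).
(A) eheriimzi is wrong: it uses 3rd person instead of 1st person for person.
(B) oheriazu is wrong: it fails to apply the sound rule(s).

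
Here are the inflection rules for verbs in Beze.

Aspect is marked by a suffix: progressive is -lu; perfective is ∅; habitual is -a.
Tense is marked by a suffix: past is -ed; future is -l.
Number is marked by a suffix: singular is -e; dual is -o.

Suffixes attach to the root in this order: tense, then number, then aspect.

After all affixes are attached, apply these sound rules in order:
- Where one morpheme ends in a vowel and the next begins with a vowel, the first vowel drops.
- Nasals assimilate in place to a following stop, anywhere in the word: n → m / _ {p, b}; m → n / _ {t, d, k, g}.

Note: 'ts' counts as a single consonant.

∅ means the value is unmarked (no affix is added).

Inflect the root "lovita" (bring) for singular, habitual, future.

Attach tense future -l → lovital.
Attach number singular -e → lovitale.
Attach aspect habitual -a → lovitalea.
Apply vowel deletion: lovitalea → lovitala.
Nasal assimilation: no change.

lovitala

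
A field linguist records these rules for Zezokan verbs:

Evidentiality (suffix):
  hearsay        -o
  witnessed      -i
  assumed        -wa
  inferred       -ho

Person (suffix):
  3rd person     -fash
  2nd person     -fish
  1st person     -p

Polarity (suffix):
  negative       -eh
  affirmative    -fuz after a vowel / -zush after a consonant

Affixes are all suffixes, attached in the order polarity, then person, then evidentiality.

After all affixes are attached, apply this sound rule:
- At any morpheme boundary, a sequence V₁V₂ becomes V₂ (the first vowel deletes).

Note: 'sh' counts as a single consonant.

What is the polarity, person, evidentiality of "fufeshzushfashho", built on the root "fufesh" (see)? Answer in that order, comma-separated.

affirmative, 3rd person, inferred

Segment: fufesh-zush-fash-ho.
polarity: -fuz/zush → affirmative.
person: -fash → 3rd person.
evidentiality: -ho → inferred.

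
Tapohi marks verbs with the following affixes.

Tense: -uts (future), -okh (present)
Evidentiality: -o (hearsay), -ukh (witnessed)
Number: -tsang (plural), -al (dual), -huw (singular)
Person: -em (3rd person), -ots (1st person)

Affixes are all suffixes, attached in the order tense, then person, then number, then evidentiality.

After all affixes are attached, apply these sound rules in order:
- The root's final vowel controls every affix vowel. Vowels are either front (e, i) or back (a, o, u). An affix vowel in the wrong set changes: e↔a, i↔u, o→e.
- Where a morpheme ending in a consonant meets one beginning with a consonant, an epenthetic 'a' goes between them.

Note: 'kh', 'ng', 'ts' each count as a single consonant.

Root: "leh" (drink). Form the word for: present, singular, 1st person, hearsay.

Attach tense present -okh → lehokh.
Attach person 1st person -ots → lehokhots.
Attach number singular -huw → lehokhotshuw.
Attach evidentiality hearsay -o → lehokhotshuwo.
Apply vowel harmony: lehokhotshuwo → lehekhetshiwe.
Apply epenthesis: lehekhetshiwe → lehekhetsahiwe.

lehekhetsahiwe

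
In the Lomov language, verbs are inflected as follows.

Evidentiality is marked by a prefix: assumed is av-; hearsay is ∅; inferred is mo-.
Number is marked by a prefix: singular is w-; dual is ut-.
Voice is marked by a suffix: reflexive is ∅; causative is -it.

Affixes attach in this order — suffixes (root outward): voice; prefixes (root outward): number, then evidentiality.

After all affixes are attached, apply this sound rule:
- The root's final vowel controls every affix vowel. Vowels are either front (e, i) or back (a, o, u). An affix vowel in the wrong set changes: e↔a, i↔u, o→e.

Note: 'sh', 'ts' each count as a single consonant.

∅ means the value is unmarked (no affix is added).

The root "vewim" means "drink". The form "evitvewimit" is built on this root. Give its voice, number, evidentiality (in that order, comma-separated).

Segment: av-ut-vewim-it.
voice: -it → causative.
number: ut- → dual.
evidentiality: av- → assumed.

causative, dual, assumed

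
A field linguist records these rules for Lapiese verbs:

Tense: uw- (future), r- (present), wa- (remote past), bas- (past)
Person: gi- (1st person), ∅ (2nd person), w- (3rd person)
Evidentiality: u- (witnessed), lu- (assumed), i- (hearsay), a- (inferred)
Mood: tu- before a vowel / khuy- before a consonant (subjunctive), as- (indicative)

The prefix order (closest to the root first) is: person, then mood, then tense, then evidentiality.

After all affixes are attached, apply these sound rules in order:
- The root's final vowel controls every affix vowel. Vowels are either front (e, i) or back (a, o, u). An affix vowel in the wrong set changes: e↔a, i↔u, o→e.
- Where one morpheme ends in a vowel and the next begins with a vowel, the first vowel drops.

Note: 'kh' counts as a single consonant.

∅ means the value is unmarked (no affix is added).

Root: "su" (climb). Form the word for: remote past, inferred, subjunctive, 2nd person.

person = 2nd person: zero marking, form stays su.
Attach mood subjunctive khuy- (before consonant 's') → khuysu.
Attach tense remote past wa- → wakhuysu.
Attach evidentiality inferred a- → awakhuysu.
Vowel harmony: no change.
Vowel deletion: no change.

awakhuysu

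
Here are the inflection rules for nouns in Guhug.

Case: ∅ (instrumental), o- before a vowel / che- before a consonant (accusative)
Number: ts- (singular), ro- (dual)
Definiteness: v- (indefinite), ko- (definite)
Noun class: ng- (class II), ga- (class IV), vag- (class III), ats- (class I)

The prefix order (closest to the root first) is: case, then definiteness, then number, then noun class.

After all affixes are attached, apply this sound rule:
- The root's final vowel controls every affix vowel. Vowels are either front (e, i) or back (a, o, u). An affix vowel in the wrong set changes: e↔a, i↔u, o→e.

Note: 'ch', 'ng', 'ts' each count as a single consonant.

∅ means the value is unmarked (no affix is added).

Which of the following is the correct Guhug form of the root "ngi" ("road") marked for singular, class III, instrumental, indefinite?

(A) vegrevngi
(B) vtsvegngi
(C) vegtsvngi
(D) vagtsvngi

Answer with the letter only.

case = instrumental: zero marking, form stays ngi.
Attach definiteness indefinite v- → vngi.
Attach number singular ts- → tsvngi.
Attach noun class class III vag- → vagtsvngi.
Apply vowel harmony: vagtsvngi → vegtsvngi.
So the correct form is vegtsvngi, option (C).
(B) vtsvegngi is wrong: it has the affixes in the wrong order.
(D) vagtsvngi is wrong: it fails to apply the sound rule(s).
(A) vegrevngi is wrong: it uses dual instead of singular for number.

C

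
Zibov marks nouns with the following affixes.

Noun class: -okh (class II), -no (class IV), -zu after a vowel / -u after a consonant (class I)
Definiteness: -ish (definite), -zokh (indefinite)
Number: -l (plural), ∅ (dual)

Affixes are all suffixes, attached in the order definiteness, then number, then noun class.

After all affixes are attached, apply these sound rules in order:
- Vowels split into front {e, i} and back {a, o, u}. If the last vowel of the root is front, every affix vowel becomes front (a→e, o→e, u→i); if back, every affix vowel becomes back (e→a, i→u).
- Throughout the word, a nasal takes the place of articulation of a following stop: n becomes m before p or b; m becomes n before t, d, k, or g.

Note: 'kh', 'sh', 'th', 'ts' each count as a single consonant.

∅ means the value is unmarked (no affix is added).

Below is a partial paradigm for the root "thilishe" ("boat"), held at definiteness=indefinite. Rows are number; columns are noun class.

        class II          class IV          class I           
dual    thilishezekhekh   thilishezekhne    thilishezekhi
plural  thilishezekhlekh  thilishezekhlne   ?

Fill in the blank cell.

Attach definiteness indefinite -zokh → thilishezokh.
Attach number plural -l → thilishezokhl.
Attach noun class class I -u (after consonant 'l') → thilishezokhlu.
Apply vowel harmony: thilishezokhlu → thilishezekhli.
Nasal assimilation: no change.

thilishezekhli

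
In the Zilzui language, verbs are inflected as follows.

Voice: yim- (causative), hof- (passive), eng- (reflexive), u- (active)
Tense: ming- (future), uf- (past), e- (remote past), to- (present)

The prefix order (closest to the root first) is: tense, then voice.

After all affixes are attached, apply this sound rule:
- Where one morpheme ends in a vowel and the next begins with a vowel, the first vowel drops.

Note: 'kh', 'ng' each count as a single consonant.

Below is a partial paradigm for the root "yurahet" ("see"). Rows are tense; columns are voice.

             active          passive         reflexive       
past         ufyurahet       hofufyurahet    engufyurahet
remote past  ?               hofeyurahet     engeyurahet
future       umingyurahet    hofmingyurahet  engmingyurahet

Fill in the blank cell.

Attach tense remote past e- → eyurahet.
Attach voice active u- → ueyurahet.
Apply vowel deletion: ueyurahet → eyurahet.

eyurahet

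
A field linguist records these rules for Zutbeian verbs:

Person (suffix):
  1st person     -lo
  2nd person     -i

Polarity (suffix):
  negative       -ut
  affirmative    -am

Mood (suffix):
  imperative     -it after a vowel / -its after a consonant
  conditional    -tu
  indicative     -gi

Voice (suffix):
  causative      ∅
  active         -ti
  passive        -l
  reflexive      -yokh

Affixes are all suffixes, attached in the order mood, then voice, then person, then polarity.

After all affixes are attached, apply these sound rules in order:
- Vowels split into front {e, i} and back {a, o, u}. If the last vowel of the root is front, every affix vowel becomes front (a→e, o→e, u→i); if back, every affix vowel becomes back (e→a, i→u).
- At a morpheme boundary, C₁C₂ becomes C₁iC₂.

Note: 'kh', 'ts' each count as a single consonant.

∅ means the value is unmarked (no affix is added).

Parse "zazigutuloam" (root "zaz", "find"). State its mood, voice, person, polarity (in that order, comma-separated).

indicative, active, 1st person, affirmative

Segment: zaz-gi-ti-lo-am.
mood: -gi → indicative.
voice: -ti → active.
person: -lo → 1st person.
polarity: -am → affirmative.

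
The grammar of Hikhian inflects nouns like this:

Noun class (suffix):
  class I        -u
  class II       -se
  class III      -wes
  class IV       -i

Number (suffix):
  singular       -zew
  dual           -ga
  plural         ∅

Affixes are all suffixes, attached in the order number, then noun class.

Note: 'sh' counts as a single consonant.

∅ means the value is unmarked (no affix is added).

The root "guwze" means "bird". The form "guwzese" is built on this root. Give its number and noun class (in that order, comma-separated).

plural, class II

Segment: guwze-se.
number: ∅ → plural.
noun class: -se → class II.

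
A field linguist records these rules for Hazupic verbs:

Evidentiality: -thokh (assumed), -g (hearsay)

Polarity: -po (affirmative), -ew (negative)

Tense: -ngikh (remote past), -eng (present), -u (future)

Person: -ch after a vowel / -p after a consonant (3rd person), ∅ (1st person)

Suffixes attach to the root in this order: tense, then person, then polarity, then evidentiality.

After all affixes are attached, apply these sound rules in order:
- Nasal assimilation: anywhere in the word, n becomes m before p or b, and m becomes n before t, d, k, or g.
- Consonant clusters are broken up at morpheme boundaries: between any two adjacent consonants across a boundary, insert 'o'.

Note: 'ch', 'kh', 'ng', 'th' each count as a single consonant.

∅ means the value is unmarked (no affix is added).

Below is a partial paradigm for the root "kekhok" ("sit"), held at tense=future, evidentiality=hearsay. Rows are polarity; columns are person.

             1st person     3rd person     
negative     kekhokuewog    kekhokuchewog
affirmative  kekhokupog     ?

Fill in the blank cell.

Attach tense future -u → kekhoku.
Attach person 3rd person -ch (after vowel 'u') → kekhokuch.
Attach polarity affirmative -po → kekhokuchpo.
Attach evidentiality hearsay -g → kekhokuchpog.
Nasal assimilation: no change.
Apply epenthesis: kekhokuchpog → kekhokuchopog.

kekhokuchopog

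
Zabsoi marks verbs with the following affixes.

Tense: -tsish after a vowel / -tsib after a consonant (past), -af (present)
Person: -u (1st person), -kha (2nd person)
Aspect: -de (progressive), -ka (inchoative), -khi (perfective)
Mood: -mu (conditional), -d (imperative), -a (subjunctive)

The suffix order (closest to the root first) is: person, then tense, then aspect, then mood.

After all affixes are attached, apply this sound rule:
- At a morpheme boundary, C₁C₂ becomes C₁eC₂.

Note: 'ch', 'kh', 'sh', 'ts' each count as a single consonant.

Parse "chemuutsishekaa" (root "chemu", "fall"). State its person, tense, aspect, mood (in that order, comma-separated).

Segment: chemu-u-tsish-ka-a.
person: -u → 1st person.
tense: -tsish/tsib → past.
aspect: -ka → inchoative.
mood: -a → subjunctive.

1st person, past, inchoative, subjunctive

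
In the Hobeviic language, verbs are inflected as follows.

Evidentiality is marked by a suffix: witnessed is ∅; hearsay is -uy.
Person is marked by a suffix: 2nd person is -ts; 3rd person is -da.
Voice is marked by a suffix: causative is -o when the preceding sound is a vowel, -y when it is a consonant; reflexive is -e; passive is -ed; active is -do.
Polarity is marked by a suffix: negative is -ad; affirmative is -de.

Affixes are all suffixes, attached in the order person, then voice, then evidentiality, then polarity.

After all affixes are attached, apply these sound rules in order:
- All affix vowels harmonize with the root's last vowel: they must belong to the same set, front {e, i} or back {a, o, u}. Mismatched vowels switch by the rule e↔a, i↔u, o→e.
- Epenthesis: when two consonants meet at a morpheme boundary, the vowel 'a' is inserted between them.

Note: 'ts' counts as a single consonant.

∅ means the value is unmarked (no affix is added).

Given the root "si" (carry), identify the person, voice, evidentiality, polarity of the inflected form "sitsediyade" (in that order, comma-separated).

Segment: si-ts-ed-uy-de.
person: -ts → 2nd person.
voice: -ed → passive.
evidentiality: -uy → hearsay.
polarity: -de → affirmative.

2nd person, passive, hearsay, affirmative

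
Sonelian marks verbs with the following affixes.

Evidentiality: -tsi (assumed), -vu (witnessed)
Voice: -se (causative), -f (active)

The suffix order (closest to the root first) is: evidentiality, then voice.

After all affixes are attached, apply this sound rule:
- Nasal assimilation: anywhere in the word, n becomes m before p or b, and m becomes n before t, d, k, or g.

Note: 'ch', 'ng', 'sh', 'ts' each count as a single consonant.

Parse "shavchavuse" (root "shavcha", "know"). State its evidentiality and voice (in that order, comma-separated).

witnessed, causative

Segment: shavcha-vu-se.
evidentiality: -vu → witnessed.
voice: -se → causative.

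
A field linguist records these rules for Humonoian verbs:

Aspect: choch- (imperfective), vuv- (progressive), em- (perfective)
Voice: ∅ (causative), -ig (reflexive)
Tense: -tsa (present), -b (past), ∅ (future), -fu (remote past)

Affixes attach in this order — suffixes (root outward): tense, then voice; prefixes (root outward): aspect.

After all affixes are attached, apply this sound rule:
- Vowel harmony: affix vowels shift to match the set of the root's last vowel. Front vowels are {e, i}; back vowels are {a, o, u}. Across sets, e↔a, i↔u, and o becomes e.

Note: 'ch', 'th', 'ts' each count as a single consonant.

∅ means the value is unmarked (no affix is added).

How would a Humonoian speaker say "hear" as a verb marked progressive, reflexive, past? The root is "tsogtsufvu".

vuvtsogtsufvubug

Attach aspect progressive vuv- → vuvtsogtsufvu.
Attach tense past -b → vuvtsogtsufvub.
Attach voice reflexive -ig → vuvtsogtsufvubig.
Apply vowel harmony: vuvtsogtsufvubig → vuvtsogtsufvubug.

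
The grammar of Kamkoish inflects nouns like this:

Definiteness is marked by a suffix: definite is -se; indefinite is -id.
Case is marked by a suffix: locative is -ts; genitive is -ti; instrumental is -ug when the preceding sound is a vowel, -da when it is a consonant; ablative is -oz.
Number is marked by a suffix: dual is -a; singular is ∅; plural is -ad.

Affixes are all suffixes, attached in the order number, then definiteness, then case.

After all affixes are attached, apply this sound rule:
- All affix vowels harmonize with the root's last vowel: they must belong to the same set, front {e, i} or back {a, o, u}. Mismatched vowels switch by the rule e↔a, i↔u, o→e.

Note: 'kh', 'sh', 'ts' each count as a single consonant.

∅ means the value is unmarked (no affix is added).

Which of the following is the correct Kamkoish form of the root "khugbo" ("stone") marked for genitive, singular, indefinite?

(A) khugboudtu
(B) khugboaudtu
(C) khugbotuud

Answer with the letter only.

number = singular: zero marking, form stays khugbo.
Attach definiteness indefinite -id → khugboid.
Attach case genitive -ti → khugboidti.
Apply vowel harmony: khugboidti → khugboudtu.
So the correct form is khugboudtu, option (A).
(C) khugbotuud is wrong: it has the affixes in the wrong order.
(B) khugboaudtu is wrong: it uses dual instead of singular for number.

A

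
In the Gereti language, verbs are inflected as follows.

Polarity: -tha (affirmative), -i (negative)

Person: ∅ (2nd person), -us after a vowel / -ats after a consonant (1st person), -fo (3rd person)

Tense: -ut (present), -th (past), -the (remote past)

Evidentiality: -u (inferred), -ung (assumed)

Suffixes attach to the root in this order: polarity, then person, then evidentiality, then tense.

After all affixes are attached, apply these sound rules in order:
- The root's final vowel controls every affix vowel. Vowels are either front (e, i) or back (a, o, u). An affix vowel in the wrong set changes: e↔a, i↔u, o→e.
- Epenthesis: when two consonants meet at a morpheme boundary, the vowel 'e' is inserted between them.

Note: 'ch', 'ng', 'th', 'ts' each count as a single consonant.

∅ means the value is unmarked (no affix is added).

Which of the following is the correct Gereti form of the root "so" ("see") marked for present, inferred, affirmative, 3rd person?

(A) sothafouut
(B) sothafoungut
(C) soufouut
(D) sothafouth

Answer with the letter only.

A

Attach polarity affirmative -tha → sotha.
Attach person 3rd person -fo → sothafo.
Attach evidentiality inferred -u → sothafou.
Attach tense present -ut → sothafouut.
Vowel harmony: no change.
Epenthesis: no change.
So the correct form is sothafouut, option (A).
(B) sothafoungut is wrong: it uses assumed instead of inferred for evidentiality.
(D) sothafouth is wrong: it uses past instead of present for tense.
(C) soufouut is wrong: it uses negative instead of affirmative for polarity.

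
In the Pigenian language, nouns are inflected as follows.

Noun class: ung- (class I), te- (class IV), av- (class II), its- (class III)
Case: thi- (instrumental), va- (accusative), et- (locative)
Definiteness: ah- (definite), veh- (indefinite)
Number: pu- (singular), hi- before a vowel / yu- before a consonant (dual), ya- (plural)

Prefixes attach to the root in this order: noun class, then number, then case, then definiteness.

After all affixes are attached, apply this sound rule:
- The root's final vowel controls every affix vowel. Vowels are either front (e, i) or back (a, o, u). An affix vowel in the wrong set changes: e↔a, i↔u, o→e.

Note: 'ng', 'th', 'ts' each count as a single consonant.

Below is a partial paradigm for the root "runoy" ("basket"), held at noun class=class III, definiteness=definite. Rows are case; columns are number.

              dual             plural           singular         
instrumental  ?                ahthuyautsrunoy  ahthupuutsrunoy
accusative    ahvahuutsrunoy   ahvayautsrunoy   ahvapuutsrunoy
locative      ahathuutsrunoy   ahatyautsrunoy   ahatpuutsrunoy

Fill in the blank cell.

ahthuhuutsrunoy

Attach noun class class III its- → itsrunoy.
Attach number dual hi- (before vowel 'i') → hiitsrunoy.
Attach case instrumental thi- → thihiitsrunoy.
Attach definiteness definite ah- → ahthihiitsrunoy.
Apply vowel harmony: ahthihiitsrunoy → ahthuhuutsrunoy.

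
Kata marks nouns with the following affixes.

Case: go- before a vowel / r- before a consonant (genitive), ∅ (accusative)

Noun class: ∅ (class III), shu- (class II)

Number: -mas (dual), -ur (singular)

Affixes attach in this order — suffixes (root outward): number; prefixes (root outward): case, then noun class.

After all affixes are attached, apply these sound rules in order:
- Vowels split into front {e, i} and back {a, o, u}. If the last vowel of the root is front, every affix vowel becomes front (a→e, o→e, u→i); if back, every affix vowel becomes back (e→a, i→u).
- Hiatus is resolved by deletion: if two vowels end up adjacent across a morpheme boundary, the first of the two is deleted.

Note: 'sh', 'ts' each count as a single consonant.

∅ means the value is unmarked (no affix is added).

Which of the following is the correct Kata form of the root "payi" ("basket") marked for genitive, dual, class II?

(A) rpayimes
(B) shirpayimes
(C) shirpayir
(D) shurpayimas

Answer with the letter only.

B

Attach case genitive r- (before consonant 'p') → rpayi.
Attach noun class class II shu- → shurpayi.
Attach number dual -mas → shurpayimas.
Apply vowel harmony: shurpayimas → shirpayimes.
Vowel deletion: no change.
So the correct form is shirpayimes, option (B).
(D) shurpayimas is wrong: it fails to apply the sound rule(s).
(C) shirpayir is wrong: it uses singular instead of dual for number.
(A) rpayimes is wrong: it uses class III instead of class II for noun class.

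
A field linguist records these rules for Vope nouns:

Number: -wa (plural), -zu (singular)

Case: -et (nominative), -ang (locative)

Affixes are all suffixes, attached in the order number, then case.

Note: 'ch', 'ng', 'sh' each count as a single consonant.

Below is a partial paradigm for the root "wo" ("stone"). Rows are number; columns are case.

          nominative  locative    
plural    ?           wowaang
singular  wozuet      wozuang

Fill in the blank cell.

Attach number plural -wa → wowa.
Attach case nominative -et → wowaet.

wowaet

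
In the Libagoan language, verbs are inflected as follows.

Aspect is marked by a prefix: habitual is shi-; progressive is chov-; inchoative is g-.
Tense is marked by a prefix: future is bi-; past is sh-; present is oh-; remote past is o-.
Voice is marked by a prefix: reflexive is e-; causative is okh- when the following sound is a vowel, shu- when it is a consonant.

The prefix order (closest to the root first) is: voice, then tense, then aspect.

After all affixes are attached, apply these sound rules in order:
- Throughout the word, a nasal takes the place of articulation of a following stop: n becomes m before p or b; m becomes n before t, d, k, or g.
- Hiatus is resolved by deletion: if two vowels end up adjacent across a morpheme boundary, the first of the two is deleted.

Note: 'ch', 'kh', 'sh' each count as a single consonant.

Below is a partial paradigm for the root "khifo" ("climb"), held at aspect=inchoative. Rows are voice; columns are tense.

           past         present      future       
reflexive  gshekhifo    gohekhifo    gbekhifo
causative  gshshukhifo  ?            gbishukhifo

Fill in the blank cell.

gohshukhifo

Attach voice causative shu- (before consonant 'kh') → shukhifo.
Attach tense present oh- → ohshukhifo.
Attach aspect inchoative g- → gohshukhifo.
Nasal assimilation: no change.
Vowel deletion: no change.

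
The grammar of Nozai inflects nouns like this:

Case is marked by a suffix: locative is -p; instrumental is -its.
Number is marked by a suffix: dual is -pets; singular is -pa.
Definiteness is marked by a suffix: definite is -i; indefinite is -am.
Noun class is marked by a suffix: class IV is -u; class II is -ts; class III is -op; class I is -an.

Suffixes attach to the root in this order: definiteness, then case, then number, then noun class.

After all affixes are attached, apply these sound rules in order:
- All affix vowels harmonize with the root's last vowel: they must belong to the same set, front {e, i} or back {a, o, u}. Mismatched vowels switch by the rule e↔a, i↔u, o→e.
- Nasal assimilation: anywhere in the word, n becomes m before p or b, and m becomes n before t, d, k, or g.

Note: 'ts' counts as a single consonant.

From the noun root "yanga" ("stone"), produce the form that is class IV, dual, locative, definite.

yangauppatsu

Attach definiteness definite -i → yangai.
Attach case locative -p → yangaip.
Attach number dual -pets → yangaippets.
Attach noun class class IV -u → yangaippetsu.
Apply vowel harmony: yangaippetsu → yangauppatsu.
Nasal assimilation: no change.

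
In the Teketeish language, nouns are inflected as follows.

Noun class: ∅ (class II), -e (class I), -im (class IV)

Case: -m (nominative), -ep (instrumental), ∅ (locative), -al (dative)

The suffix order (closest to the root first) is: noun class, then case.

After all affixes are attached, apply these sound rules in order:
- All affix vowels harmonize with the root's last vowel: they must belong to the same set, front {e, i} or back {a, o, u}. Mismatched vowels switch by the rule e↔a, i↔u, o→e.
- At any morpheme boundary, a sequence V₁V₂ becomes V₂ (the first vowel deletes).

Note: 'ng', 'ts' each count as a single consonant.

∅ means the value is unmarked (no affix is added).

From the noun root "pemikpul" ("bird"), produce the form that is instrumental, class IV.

Attach noun class class IV -im → pemikpulim.
Attach case instrumental -ep → pemikpulimep.
Apply vowel harmony: pemikpulimep → pemikpulumap.
Vowel deletion: no change.

pemikpulumap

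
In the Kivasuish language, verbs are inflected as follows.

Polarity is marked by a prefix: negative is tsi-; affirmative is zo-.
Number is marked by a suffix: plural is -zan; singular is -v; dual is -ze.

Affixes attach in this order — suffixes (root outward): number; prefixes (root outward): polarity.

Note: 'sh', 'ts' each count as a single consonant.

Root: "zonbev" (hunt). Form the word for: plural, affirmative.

Attach number plural -zan → zonbevzan.
Attach polarity affirmative zo- → zozonbevzan.

zozonbevzan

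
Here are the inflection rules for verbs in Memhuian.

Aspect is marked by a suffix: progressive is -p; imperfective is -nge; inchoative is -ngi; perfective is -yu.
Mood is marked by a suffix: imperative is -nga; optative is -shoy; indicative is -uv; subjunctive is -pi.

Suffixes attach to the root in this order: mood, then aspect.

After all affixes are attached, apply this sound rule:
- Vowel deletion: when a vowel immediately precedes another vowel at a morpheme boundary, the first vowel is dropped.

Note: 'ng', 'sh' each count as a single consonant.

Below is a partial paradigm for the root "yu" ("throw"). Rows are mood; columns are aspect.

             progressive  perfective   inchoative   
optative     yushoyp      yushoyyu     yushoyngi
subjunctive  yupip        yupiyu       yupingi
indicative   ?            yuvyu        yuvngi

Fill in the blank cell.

yuvp

Attach mood indicative -uv → yuuv.
Attach aspect progressive -p → yuuvp.
Apply vowel deletion: yuuvp → yuvp.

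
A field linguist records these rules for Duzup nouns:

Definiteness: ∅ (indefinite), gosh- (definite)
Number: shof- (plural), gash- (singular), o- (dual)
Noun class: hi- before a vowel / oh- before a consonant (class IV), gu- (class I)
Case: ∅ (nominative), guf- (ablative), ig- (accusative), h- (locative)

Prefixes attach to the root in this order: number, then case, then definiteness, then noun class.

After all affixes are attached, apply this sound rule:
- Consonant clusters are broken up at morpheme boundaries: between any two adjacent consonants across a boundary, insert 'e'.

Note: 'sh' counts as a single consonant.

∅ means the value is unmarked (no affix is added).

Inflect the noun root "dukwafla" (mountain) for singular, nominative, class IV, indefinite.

Attach number singular gash- → gashdukwafla.
case = nominative: zero marking, form stays gashdukwafla.
definiteness = indefinite: zero marking, form stays gashdukwafla.
Attach noun class class IV oh- (before consonant 'g') → ohgashdukwafla.
Apply epenthesis: ohgashdukwafla → ohegashedukwafla.

ohegashedukwafla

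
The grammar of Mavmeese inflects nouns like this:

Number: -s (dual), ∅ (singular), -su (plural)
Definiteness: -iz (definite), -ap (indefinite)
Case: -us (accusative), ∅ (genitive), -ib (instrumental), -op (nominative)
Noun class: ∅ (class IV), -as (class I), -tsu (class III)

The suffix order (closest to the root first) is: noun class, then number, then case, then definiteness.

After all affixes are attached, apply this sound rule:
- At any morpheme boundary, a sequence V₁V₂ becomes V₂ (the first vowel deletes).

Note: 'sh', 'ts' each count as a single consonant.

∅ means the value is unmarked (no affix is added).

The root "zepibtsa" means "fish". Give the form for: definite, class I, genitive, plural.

zepibtsassiz

Attach noun class class I -as → zepibtsaas.
Attach number plural -su → zepibtsaassu.
case = genitive: zero marking, form stays zepibtsaassu.
Attach definiteness definite -iz → zepibtsaassuiz.
Apply vowel deletion: zepibtsaassuiz → zepibtsassiz.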